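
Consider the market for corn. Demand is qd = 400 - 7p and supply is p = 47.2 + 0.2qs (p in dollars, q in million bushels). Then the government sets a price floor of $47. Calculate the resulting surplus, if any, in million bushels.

0

Rearranging supply gives qs = 5p - 236. Without the control the market clears where 400 - 7p = 5p - 236, i.e. p* = 53 and q* = 29.
The floor of 47 is below the equilibrium price 53, so it is not binding; the market clears at p* = 53, q* = 29.
Since the control does not bind, there is no surplus.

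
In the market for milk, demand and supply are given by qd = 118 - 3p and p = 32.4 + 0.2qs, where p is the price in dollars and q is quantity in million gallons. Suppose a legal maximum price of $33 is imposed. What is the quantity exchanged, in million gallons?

3

Rearranging supply gives qs = 5p - 162. Without the control the market clears where 118 - 3p = 5p - 162, i.e. p* = 35 and q* = 13.
The ceiling of 33 is below the equilibrium price 35, so it binds.
At p = 33: qd = 118 - 3·33 = 19 and qs = 5·33 - 162 = 3.
The quantity actually transacted is the short side, supply: 3.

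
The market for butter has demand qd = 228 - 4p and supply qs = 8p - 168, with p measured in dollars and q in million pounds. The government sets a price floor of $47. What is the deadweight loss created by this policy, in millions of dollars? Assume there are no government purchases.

Equilibrium: 228 - 4p = 8p - 168, so 396 = 12p and p* = 33, q* = 96.
The floor of 47 is above the equilibrium price 33, so it binds.
At p = 47: qd = 228 - 4·47 = 40 and qs = 8·47 - 168 = 208.
Quantity traded falls to 40. At q = 40 the demand price is (228 - 40)/4 = 47 and the supply price is (168 + 40)/8 = 26.
Deadweight loss = ½ · (47 - 26) · (96 - 40) = ½ · 21 · 56 = 588.

588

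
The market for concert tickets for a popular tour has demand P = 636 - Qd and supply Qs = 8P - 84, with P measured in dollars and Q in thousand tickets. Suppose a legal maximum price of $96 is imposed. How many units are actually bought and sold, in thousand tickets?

556

Rearranging demand gives Qd = 636 - P. In a free market, 636 - P = 8P - 84 gives the equilibrium P* = 80, Q* = 556.
The ceiling of 96 is above the equilibrium price 80, so it is not binding; the market clears at P* = 80, Q* = 556.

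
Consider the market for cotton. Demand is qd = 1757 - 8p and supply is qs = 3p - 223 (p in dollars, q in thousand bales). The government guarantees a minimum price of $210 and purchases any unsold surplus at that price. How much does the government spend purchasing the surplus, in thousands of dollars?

69300

In a free market, 1757 - 8p = 3p - 223 gives the equilibrium p* = 180, q* = 317.
The floor of 210 is above the equilibrium price 180, so it binds.
At p = 210: qd = 1757 - 8·210 = 77 and qs = 3·210 - 223 = 407.
Surplus = qs - qd = 330.
Government expenditure = surplus × support price = 330 × 210 = 69300.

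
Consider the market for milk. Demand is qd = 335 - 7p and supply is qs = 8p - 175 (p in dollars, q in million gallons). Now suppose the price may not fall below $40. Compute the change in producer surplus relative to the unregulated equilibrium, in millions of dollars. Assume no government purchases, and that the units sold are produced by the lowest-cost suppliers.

In a free market, 335 - 7p = 8p - 175 gives the equilibrium p* = 34, q* = 97.
The floor of 40 is above the equilibrium price 34, so it binds.
At p = 40: qd = 335 - 7·40 = 55 and qs = 8·40 - 175 = 145.
Producer surplus without the control is ½ · (34 - 21.875) · 97 = 588.0625.
With the floor, 55 units are sold at 40. The supply price at q = 55 is 28.75, so PS = ½ · [(40 - 21.875) + (40 - 28.75)] · 55 = 807.8125.
Change in producer surplus = 807.8125 - 588.0625 = 219.75.

219.75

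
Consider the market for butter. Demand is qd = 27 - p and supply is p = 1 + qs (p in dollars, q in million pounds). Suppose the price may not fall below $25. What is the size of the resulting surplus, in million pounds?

Rearranging supply gives qs = p - 1. Setting quantity demanded equal to quantity supplied, 27 - p = p - 1, gives p* = 14 and q* = 13.
Because the floor (25) lies above the market-clearing price, it is binding.
At p = 25: qd = 27 - 25 = 2 and qs = 25 - 1 = 24.
Surplus = qs - qd = 24 - 2 = 22.

22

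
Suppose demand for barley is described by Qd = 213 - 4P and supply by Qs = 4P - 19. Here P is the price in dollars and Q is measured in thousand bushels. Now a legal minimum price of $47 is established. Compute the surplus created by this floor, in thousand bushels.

144

Equilibrium: 213 - 4P = 4P - 19, so 232 = 8P and P* = 29, Q* = 97.
Because the floor (47) lies above the market-clearing price, it is binding.
At P = 47: Qd = 213 - 4·47 = 25 and Qs = 4·47 - 19 = 169.
Surplus = Qs - Qd = 169 - 25 = 144.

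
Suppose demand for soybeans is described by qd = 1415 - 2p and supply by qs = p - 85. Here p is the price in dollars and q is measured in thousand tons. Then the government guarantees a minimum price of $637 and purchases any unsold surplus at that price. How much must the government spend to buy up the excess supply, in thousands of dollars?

Setting quantity demanded equal to quantity supplied, 1415 - 2p = p - 85, gives p* = 500 and q* = 415.
Since 637 > 500, the floor is binding.
At p = 637: qd = 1415 - 2·637 = 141 and qs = 637 - 85 = 552.
Surplus = qs - qd = 411.
Government expenditure = surplus × support price = 411 × 637 = 261807.

261807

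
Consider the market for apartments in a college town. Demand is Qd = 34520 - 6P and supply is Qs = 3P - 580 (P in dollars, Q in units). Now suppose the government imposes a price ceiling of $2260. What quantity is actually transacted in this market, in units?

6200

Setting quantity demanded equal to quantity supplied, 34520 - 6P = 3P - 580, gives P* = 3900 and Q* = 11120.
Because the ceiling (2260) lies below the market-clearing price, it is binding.
At P = 2260: Qd = 34520 - 6·2260 = 20960 and Qs = 3·2260 - 580 = 6200.
The quantity actually transacted is the short side, supply: 6200.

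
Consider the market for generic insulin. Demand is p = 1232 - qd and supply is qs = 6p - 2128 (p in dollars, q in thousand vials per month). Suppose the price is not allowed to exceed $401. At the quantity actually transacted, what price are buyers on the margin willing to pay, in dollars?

954

Rearranging demand gives qd = 1232 - p. Setting quantity demanded equal to quantity supplied, 1232 - p = 6p - 2128, gives p* = 480 and q* = 752.
Since 401 < 480, the ceiling is binding.
At p = 401: qd = 1232 - 401 = 831 and qs = 6·401 - 2128 = 278.
Only 278 units reach the market. On the demand curve, the marginal buyer's willingness to pay at q = 278 is (1232 - 278) = 954.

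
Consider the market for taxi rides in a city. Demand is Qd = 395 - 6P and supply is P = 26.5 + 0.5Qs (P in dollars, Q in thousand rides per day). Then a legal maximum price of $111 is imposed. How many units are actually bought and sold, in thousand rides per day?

59

Rearranging supply gives Qs = 2P - 53. In a free market, 395 - 6P = 2P - 53 gives the equilibrium P* = 56, Q* = 59.
Since 111 is above P* = 56, the ceiling does not bind and the free-market outcome prevails.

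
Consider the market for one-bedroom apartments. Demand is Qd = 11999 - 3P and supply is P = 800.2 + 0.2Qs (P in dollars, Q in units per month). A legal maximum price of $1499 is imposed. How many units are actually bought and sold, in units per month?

Rearranging supply gives Qs = 5P - 4001. Without the control the market clears where 11999 - 3P = 5P - 4001, i.e. P* = 2000 and Q* = 5999.
Since 1499 < 2000, the ceiling is binding.
At P = 1499: Qd = 11999 - 3·1499 = 7502 and Qs = 5·1499 - 4001 = 3494.
The quantity actually transacted is the short side, supply: 3494.

3494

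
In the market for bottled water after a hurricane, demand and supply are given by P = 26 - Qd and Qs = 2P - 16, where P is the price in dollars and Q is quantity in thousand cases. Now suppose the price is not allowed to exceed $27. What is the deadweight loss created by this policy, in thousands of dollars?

0

Rearranging demand gives Qd = 26 - P. Equilibrium: 26 - P = 2P - 16, so 42 = 3P and P* = 14, Q* = 12.
Since 27 is above P* = 14, the ceiling does not bind and the free-market outcome prevails.
Since the control does not bind, no trades are prevented and deadweight loss is zero.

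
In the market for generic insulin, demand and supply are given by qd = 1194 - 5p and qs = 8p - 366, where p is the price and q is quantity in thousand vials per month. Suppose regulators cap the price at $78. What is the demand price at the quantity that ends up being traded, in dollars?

Equilibrium: 1194 - 5p = 8p - 366, so 1560 = 13p and p* = 120, q* = 594.
Because the ceiling (78) lies below the market-clearing price, it is binding.
At p = 78: qd = 1194 - 5·78 = 804 and qs = 8·78 - 366 = 258.
Only 258 units reach the market. On the demand curve, the marginal buyer's willingness to pay at q = 258 is (1194 - 258)/5 = 187.2.

187.2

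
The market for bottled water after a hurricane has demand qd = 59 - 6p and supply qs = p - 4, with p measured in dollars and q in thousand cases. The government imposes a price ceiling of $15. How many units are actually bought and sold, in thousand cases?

5

In a free market, 59 - 6p = p - 4 gives the equilibrium p* = 9, q* = 5.
The ceiling of 15 is above the equilibrium price 9, so it is not binding; the market clears at p* = 9, q* = 5.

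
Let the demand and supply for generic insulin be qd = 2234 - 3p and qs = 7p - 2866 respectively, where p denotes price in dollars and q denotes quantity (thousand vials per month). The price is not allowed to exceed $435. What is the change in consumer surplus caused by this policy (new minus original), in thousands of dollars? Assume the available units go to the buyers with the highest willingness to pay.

Equilibrium: 2234 - 3p = 7p - 2866, so 5100 = 10p and p* = 510, q* = 704.
The ceiling of 435 is below the equilibrium price 510, so it binds.
At p = 435: qd = 2234 - 3·435 = 929 and qs = 7·435 - 2866 = 179.
Consumer surplus without the control is ½ · (2234/3 - 510) · 704 = 247808/3.
With the ceiling, 179 units are sold at 435 (assume they go to the highest-value buyers). The demand price at q = 179 is 685, so CS = ½ · [(2234/3 - 435) + (685 - 435)] · 179 = 300541/6.
Change in consumer surplus = 300541/6 - 247808/3 = -32512.5.

-32512.5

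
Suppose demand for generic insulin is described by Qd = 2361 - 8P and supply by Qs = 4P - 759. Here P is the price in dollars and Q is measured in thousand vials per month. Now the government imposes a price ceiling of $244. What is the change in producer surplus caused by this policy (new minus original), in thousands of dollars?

-3984

Setting quantity demanded equal to quantity supplied, 2361 - 8P = 4P - 759, gives P* = 260 and Q* = 281.
Because the ceiling (244) lies below the market-clearing price, it is binding.
At P = 244: Qd = 2361 - 8·244 = 409 and Qs = 4·244 - 759 = 217.
Producer surplus without the control is ½ · (260 - 189.75) · 281 = 9870.125.
With the ceiling, producers sell 217 units at 244, so PS = ½ · (244 - 189.75) · 217 = 5886.125.
Change in producer surplus = 5886.125 - 9870.125 = -3984.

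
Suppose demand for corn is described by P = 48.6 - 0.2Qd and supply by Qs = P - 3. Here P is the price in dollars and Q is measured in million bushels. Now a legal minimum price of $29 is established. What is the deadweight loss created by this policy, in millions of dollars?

Rearranging demand gives Qd = 243 - 5P. Setting quantity demanded equal to quantity supplied, 243 - 5P = P - 3, gives P* = 41 and Q* = 38.
Since 29 is below P* = 41, the floor does not bind and the free-market outcome prevails.
Since the control does not bind, no trades are prevented and deadweight loss is zero.

0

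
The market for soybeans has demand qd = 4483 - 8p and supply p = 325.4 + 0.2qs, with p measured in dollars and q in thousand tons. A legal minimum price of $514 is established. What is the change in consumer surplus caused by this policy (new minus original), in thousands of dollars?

-24068

Rearranging supply gives qs = 5p - 1627. In a free market, 4483 - 8p = 5p - 1627 gives the equilibrium p* = 470, q* = 723.
Since 514 > 470, the floor is binding.
At p = 514: qd = 4483 - 8·514 = 371 and qs = 5·514 - 1627 = 943.
Consumer surplus without the control is ½ · (560.375 - 470) · 723 = 32670.5625.
With the floor, consumers buy 371 units at 514, so CS = ½ · (560.375 - 514) · 371 = 8602.5625.
Change in consumer surplus = 8602.5625 - 32670.5625 = -24068.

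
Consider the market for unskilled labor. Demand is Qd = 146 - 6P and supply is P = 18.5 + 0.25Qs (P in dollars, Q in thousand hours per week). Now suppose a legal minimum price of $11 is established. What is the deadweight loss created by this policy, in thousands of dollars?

Rearranging supply gives Qs = 4P - 74. Equilibrium: 146 - 6P = 4P - 74, so 220 = 10P and P* = 22, Q* = 14.
Since 11 is below P* = 22, the floor does not bind and the free-market outcome prevails.
Since the control does not bind, no trades are prevented and deadweight loss is zero.

0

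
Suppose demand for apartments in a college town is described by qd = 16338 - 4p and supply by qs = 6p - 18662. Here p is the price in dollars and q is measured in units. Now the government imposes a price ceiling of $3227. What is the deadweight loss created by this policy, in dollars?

Setting quantity demanded equal to quantity supplied, 16338 - 4p = 6p - 18662, gives p* = 3500 and q* = 2338.
The ceiling of 3227 is below the equilibrium price 3500, so it binds.
At p = 3227: qd = 16338 - 4·3227 = 3430 and qs = 6·3227 - 18662 = 700.
Quantity traded falls to 700. At q = 700 the demand price is (16338 - 700)/4 = 3909.5 and the supply price is (18662 + 700)/6 = 3227.
Deadweight loss = ½ · (3909.5 - 3227) · (2338 - 700) = ½ · 682.5 · 1638 = 558967.5.

558967.5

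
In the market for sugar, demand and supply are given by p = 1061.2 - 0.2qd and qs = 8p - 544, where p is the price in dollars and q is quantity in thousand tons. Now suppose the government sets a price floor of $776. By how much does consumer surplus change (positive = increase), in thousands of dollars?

Rearranging demand gives qd = 5306 - 5p. Equilibrium: 5306 - 5p = 8p - 544, so 5850 = 13p and p* = 450, q* = 3056.
Since 776 > 450, the floor is binding.
At p = 776: qd = 5306 - 5·776 = 1426 and qs = 8·776 - 544 = 5664.
Consumer surplus without the control is ½ · (1061.2 - 450) · 3056 = 933913.6.
With the floor, consumers buy 1426 units at 776, so CS = ½ · (1061.2 - 776) · 1426 = 203347.6.
Change in consumer surplus = 203347.6 - 933913.6 = -730566.

-730566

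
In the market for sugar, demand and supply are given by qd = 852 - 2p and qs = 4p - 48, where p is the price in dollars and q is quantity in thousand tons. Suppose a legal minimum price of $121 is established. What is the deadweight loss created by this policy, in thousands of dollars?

0

Without the control the market clears where 852 - 2p = 4p - 48, i.e. p* = 150 and q* = 552.
Since 121 is below p* = 150, the floor does not bind and the free-market outcome prevails.
Since the control does not bind, no trades are prevented and deadweight loss is zero.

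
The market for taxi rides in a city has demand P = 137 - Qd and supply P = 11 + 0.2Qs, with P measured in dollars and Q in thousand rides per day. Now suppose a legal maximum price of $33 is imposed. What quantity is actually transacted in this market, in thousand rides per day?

Rearranging demand gives Qd = 137 - P; rearranging supply gives Qs = 5P - 55. In a free market, 137 - P = 5P - 55 gives the equilibrium P* = 32, Q* = 105.
Since 33 is above P* = 32, the ceiling does not bind and the free-market outcome prevails.

105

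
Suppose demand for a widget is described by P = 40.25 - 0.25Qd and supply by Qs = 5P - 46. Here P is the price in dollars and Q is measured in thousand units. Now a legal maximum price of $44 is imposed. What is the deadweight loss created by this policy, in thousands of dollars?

0

Rearranging demand gives Qd = 161 - 4P. Without the control the market clears where 161 - 4P = 5P - 46, i.e. P* = 23 and Q* = 69.
Since 44 is above P* = 23, the ceiling does not bind and the free-market outcome prevails.
Since the control does not bind, no trades are prevented and deadweight loss is zero.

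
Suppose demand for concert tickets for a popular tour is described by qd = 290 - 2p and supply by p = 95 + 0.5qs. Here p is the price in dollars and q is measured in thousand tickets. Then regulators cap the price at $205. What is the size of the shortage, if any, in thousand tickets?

Rearranging supply gives qs = 2p - 190. Without the control the market clears where 290 - 2p = 2p - 190, i.e. p* = 120 and q* = 50.
Since 205 is above p* = 120, the ceiling does not bind and the free-market outcome prevails.
Since the control does not bind, there is no shortage.

0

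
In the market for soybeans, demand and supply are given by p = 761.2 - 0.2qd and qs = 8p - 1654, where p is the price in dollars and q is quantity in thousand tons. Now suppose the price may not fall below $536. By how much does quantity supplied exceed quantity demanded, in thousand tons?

1508

Rearranging demand gives qd = 3806 - 5p. Equilibrium: 3806 - 5p = 8p - 1654, so 5460 = 13p and p* = 420, q* = 1706.
Since 536 > 420, the floor is binding.
At p = 536: qd = 3806 - 5·536 = 1126 and qs = 8·536 - 1654 = 2634.
Surplus = qs - qd = 2634 - 1126 = 1508.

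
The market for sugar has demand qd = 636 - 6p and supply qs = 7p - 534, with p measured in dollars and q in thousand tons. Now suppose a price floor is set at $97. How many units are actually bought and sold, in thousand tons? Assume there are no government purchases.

Without the control the market clears where 636 - 6p = 7p - 534, i.e. p* = 90 and q* = 96.
The floor of 97 is above the equilibrium price 90, so it binds.
At p = 97: qd = 636 - 6·97 = 54 and qs = 7·97 - 534 = 145.
The quantity actually transacted is the short side, demand: 54.

54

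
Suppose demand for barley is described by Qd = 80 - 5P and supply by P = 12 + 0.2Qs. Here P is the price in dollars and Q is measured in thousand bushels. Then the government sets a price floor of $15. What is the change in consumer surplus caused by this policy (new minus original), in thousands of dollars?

-7.5

Rearranging supply gives Qs = 5P - 60. Equilibrium: 80 - 5P = 5P - 60, so 140 = 10P and P* = 14, Q* = 10.
The floor of 15 is above the equilibrium price 14, so it binds.
At P = 15: Qd = 80 - 5·15 = 5 and Qs = 5·15 - 60 = 15.
Consumer surplus without the control is ½ · (16 - 14) · 10 = 10.
With the floor, consumers buy 5 units at 15, so CS = ½ · (16 - 15) · 5 = 2.5.
Change in consumer surplus = 2.5 - 10 = -7.5.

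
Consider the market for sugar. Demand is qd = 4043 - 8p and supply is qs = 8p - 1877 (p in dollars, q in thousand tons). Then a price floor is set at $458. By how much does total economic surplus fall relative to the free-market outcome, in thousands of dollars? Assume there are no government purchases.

61952

Without the control the market clears where 4043 - 8p = 8p - 1877, i.e. p* = 370 and q* = 1083.
Because the floor (458) lies above the market-clearing price, it is binding.
At p = 458: qd = 4043 - 8·458 = 379 and qs = 8·458 - 1877 = 1787.
Quantity traded falls to 379. At q = 379 the demand price is (4043 - 379)/8 = 458 and the supply price is (1877 + 379)/8 = 282.
Deadweight loss = ½ · (458 - 282) · (1083 - 379) = ½ · 176 · 704 = 61952.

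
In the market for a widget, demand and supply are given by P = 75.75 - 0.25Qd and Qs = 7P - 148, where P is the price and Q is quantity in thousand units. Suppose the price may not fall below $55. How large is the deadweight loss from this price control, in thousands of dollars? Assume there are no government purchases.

616

Rearranging demand gives Qd = 303 - 4P. Setting quantity demanded equal to quantity supplied, 303 - 4P = 7P - 148, gives P* = 41 and Q* = 139.
Because the floor (55) lies above the market-clearing price, it is binding.
At P = 55: Qd = 303 - 4·55 = 83 and Qs = 7·55 - 148 = 237.
Quantity traded falls to 83. At Q = 83 the demand price is (303 - 83)/4 = 55 and the supply price is (148 + 83)/7 = 33.
Deadweight loss = ½ · (55 - 33) · (139 - 83) = ½ · 22 · 56 = 616.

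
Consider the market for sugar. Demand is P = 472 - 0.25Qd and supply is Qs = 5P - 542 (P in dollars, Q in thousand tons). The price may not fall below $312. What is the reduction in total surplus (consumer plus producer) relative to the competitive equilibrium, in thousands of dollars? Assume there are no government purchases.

6350.4

Rearranging demand gives Qd = 1888 - 4P. Setting quantity demanded equal to quantity supplied, 1888 - 4P = 5P - 542, gives P* = 270 and Q* = 808.
The floor of 312 is above the equilibrium price 270, so it binds.
At P = 312: Qd = 1888 - 4·312 = 640 and Qs = 5·312 - 542 = 1018.
Quantity traded falls to 640. At Q = 640 the demand price is (1888 - 640)/4 = 312 and the supply price is (542 + 640)/5 = 236.4.
Deadweight loss = ½ · (312 - 236.4) · (808 - 640) = ½ · 75.6 · 168 = 6350.4.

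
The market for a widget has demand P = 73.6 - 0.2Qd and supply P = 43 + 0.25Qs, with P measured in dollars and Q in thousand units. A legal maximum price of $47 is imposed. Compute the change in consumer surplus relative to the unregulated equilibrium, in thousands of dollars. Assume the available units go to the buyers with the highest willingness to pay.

Rearranging demand gives Qd = 368 - 5P; rearranging supply gives Qs = 4P - 172. Without the control the market clears where 368 - 5P = 4P - 172, i.e. P* = 60 and Q* = 68.
Because the ceiling (47) lies below the market-clearing price, it is binding.
At P = 47: Qd = 368 - 5·47 = 133 and Qs = 4·47 - 172 = 16.
Consumer surplus without the control is ½ · (73.6 - 60) · 68 = 462.4.
With the ceiling, 16 units are sold at 47 (assume they go to the highest-value buyers). The demand price at Q = 16 is 70.4, so CS = ½ · [(73.6 - 47) + (70.4 - 47)] · 16 = 400.
Change in consumer surplus = 400 - 462.4 = -62.4.

-62.4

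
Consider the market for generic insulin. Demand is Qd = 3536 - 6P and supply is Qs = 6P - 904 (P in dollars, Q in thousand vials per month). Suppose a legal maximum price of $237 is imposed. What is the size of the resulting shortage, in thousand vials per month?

1596

Setting quantity demanded equal to quantity supplied, 3536 - 6P = 6P - 904, gives P* = 370 and Q* = 1316.
The ceiling of 237 is below the equilibrium price 370, so it binds.
At P = 237: Qd = 3536 - 6·237 = 2114 and Qs = 6·237 - 904 = 518.
Shortage = Qd - Qs = 2114 - 518 = 1596.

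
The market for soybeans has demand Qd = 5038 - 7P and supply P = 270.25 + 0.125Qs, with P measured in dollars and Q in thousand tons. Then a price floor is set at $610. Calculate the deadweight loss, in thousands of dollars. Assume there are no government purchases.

Rearranging supply gives Qs = 8P - 2162. In a free market, 5038 - 7P = 8P - 2162 gives the equilibrium P* = 480, Q* = 1678.
Because the floor (610) lies above the market-clearing price, it is binding.
At P = 610: Qd = 5038 - 7·610 = 768 and Qs = 8·610 - 2162 = 2718.
Quantity traded falls to 768. At Q = 768 the demand price is (5038 - 768)/7 = 610 and the supply price is (2162 + 768)/8 = 366.25.
Deadweight loss = ½ · (610 - 366.25) · (1678 - 768) = ½ · 243.75 · 910 = 110906.25.

110906.25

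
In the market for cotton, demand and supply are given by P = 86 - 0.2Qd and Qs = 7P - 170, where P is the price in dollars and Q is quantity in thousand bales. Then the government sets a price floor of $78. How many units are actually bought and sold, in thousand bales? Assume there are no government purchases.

40

Rearranging demand gives Qd = 430 - 5P. Equilibrium: 430 - 5P = 7P - 170, so 600 = 12P and P* = 50, Q* = 180.
Because the floor (78) lies above the market-clearing price, it is binding.
At P = 78: Qd = 430 - 5·78 = 40 and Qs = 7·78 - 170 = 376.
The quantity actually transacted is the short side, demand: 40.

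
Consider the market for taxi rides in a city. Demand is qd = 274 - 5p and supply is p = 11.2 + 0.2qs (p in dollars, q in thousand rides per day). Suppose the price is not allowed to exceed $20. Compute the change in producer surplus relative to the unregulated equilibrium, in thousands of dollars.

-994.5

Rearranging supply gives qs = 5p - 56. Equilibrium: 274 - 5p = 5p - 56, so 330 = 10p and p* = 33, q* = 109.
The ceiling of 20 is below the equilibrium price 33, so it binds.
At p = 20: qd = 274 - 5·20 = 174 and qs = 5·20 - 56 = 44.
Producer surplus without the control is ½ · (33 - 11.2) · 109 = 1188.1.
With the ceiling, producers sell 44 units at 20, so PS = ½ · (20 - 11.2) · 44 = 193.6.
Change in producer surplus = 193.6 - 1188.1 = -994.5.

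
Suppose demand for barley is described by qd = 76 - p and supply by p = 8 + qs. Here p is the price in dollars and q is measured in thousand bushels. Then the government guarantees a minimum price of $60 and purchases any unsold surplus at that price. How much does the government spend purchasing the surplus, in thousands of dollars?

2160

Rearranging supply gives qs = p - 8. Without the control the market clears where 76 - p = p - 8, i.e. p* = 42 and q* = 34.
Since 60 > 42, the floor is binding.
At p = 60: qd = 76 - 60 = 16 and qs = 60 - 8 = 52.
Surplus = qs - qd = 36.
Government expenditure = surplus × support price = 36 × 60 = 2160.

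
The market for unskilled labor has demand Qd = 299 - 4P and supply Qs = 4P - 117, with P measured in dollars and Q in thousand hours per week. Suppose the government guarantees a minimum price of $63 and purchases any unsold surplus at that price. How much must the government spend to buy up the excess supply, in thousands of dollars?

5544

Setting quantity demanded equal to quantity supplied, 299 - 4P = 4P - 117, gives P* = 52 and Q* = 91.
The floor of 63 is above the equilibrium price 52, so it binds.
At P = 63: Qd = 299 - 4·63 = 47 and Qs = 4·63 - 117 = 135.
Surplus = Qs - Qd = 88.
Government expenditure = surplus × support price = 88 × 63 = 5544.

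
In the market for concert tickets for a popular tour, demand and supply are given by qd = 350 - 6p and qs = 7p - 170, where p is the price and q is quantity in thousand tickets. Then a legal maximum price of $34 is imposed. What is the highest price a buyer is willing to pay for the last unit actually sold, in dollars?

In a free market, 350 - 6p = 7p - 170 gives the equilibrium p* = 40, q* = 110.
Because the ceiling (34) lies below the market-clearing price, it is binding.
At p = 34: qd = 350 - 6·34 = 146 and qs = 7·34 - 170 = 68.
Only 68 units reach the market. On the demand curve, the marginal buyer's willingness to pay at q = 68 is (350 - 68)/6 = 47.

47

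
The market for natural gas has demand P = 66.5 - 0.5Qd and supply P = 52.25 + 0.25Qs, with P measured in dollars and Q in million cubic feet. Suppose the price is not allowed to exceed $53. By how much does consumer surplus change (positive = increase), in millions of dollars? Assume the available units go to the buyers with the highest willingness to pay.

Rearranging demand gives Qd = 133 - 2P; rearranging supply gives Qs = 4P - 209. In a free market, 133 - 2P = 4P - 209 gives the equilibrium P* = 57, Q* = 19.
The ceiling of 53 is below the equilibrium price 57, so it binds.
At P = 53: Qd = 133 - 2·53 = 27 and Qs = 4·53 - 209 = 3.
Consumer surplus without the control is ½ · (66.5 - 57) · 19 = 90.25.
With the ceiling, 3 units are sold at 53 (assume they go to the highest-value buyers). The demand price at Q = 3 is 65, so CS = ½ · [(66.5 - 53) + (65 - 53)] · 3 = 38.25.
Change in consumer surplus = 38.25 - 90.25 = -52.

-52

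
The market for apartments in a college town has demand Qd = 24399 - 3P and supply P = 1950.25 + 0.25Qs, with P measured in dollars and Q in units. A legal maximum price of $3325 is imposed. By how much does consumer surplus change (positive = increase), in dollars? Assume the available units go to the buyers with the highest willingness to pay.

Rearranging supply gives Qs = 4P - 7801. Without the control the market clears where 24399 - 3P = 4P - 7801, i.e. P* = 4600 and Q* = 10599.
The ceiling of 3325 is below the equilibrium price 4600, so it binds.
At P = 3325: Qd = 24399 - 3·3325 = 14424 and Qs = 4·3325 - 7801 = 5499.
Consumer surplus without the control is ½ · (8133 - 4600) · 10599 = 18723133.5.
With the ceiling, 5499 units are sold at 3325 (assume they go to the highest-value buyers). The demand price at Q = 5499 is 6300, so CS = ½ · [(8133 - 3325) + (6300 - 3325)] · 5499 = 21399358.5.
Change in consumer surplus = 21399358.5 - 18723133.5 = 2676225.

2676225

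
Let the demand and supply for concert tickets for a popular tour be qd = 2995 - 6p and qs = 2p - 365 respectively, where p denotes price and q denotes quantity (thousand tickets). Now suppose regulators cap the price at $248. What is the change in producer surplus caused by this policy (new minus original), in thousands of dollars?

-52116

Setting quantity demanded equal to quantity supplied, 2995 - 6p = 2p - 365, gives p* = 420 and q* = 475.
Since 248 < 420, the ceiling is binding.
At p = 248: qd = 2995 - 6·248 = 1507 and qs = 2·248 - 365 = 131.
Producer surplus without the control is ½ · (420 - 182.5) · 475 = 56406.25.
With the ceiling, producers sell 131 units at 248, so PS = ½ · (248 - 182.5) · 131 = 4290.25.
Change in producer surplus = 4290.25 - 56406.25 = -52116.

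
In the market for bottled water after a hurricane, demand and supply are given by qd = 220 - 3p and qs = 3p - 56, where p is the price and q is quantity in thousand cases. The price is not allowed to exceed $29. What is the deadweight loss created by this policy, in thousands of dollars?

In a free market, 220 - 3p = 3p - 56 gives the equilibrium p* = 46, q* = 82.
Because the ceiling (29) lies below the market-clearing price, it is binding.
At p = 29: qd = 220 - 3·29 = 133 and qs = 3·29 - 56 = 31.
Quantity traded falls to 31. At q = 31 the demand price is (220 - 31)/3 = 63 and the supply price is (56 + 31)/3 = 29.
Deadweight loss = ½ · (63 - 29) · (82 - 31) = ½ · 34 · 51 = 867.

867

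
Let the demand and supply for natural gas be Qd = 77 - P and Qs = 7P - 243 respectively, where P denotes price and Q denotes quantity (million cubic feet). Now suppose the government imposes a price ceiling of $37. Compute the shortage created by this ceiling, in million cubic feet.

Without the control the market clears where 77 - P = 7P - 243, i.e. P* = 40 and Q* = 37.
Since 37 < 40, the ceiling is binding.
At P = 37: Qd = 77 - 37 = 40 and Qs = 7·37 - 243 = 16.
Shortage = Qd - Qs = 40 - 16 = 24.

24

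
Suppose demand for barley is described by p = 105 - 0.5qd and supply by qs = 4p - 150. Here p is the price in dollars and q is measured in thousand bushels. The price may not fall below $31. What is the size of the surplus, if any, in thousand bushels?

0

Rearranging demand gives qd = 210 - 2p. In a free market, 210 - 2p = 4p - 150 gives the equilibrium p* = 60, q* = 90.
The floor of 31 is below the equilibrium price 60, so it is not binding; the market clears at p* = 60, q* = 90.
Since the control does not bind, there is no surplus.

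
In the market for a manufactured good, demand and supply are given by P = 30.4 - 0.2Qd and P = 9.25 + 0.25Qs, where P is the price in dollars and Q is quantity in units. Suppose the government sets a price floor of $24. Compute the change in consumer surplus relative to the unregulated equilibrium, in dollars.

-118.5

Rearranging demand gives Qd = 152 - 5P; rearranging supply gives Qs = 4P - 37. Setting quantity demanded equal to quantity supplied, 152 - 5P = 4P - 37, gives P* = 21 and Q* = 47.
The floor of 24 is above the equilibrium price 21, so it binds.
At P = 24: Qd = 152 - 5·24 = 32 and Qs = 4·24 - 37 = 59.
Consumer surplus without the control is ½ · (30.4 - 21) · 47 = 220.9.
With the floor, consumers buy 32 units at 24, so CS = ½ · (30.4 - 24) · 32 = 102.4.
Change in consumer surplus = 102.4 - 220.9 = -118.5.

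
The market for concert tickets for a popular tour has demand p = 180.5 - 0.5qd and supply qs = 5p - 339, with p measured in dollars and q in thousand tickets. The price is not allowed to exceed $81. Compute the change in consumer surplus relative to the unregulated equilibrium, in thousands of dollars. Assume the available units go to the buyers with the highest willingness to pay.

Rearranging demand gives qd = 361 - 2p. Without the control the market clears where 361 - 2p = 5p - 339, i.e. p* = 100 and q* = 161.
The ceiling of 81 is below the equilibrium price 100, so it binds.
At p = 81: qd = 361 - 2·81 = 199 and qs = 5·81 - 339 = 66.
Consumer surplus without the control is ½ · (180.5 - 100) · 161 = 6480.25.
With the ceiling, 66 units are sold at 81 (assume they go to the highest-value buyers). The demand price at q = 66 is 147.5, so CS = ½ · [(180.5 - 81) + (147.5 - 81)] · 66 = 5478.
Change in consumer surplus = 5478 - 6480.25 = -1002.25.

-1002.25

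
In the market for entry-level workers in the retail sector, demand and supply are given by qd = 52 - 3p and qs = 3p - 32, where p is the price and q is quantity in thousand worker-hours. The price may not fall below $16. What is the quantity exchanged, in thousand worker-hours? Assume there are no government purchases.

In a free market, 52 - 3p = 3p - 32 gives the equilibrium p* = 14, q* = 10.
The floor of 16 is above the equilibrium price 14, so it binds.
At p = 16: qd = 52 - 3·16 = 4 and qs = 3·16 - 32 = 16.
The quantity actually transacted is the short side, demand: 4.

4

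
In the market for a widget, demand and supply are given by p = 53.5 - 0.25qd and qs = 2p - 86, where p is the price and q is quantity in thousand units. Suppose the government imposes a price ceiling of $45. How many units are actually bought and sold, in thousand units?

4

Rearranging demand gives qd = 214 - 4p. Without the control the market clears where 214 - 4p = 2p - 86, i.e. p* = 50 and q* = 14.
Since 45 < 50, the ceiling is binding.
At p = 45: qd = 214 - 4·45 = 34 and qs = 2·45 - 86 = 4.
The quantity actually transacted is the short side, supply: 4.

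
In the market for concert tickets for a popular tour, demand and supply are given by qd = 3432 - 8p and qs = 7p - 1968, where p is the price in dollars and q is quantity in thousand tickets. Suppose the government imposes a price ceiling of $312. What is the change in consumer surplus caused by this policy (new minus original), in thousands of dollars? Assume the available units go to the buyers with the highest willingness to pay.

In a free market, 3432 - 8p = 7p - 1968 gives the equilibrium p* = 360, q* = 552.
The ceiling of 312 is below the equilibrium price 360, so it binds.
At p = 312: qd = 3432 - 8·312 = 936 and qs = 7·312 - 1968 = 216.
Consumer surplus without the control is ½ · (429 - 360) · 552 = 19044.
With the ceiling, 216 units are sold at 312 (assume they go to the highest-value buyers). The demand price at q = 216 is 402, so CS = ½ · [(429 - 312) + (402 - 312)] · 216 = 22356.
Change in consumer surplus = 22356 - 19044 = 3312.

3312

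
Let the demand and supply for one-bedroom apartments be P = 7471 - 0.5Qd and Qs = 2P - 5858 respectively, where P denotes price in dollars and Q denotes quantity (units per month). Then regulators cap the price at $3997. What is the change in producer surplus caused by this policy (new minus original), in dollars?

-4016817

Rearranging demand gives Qd = 14942 - 2P. Setting quantity demanded equal to quantity supplied, 14942 - 2P = 2P - 5858, gives P* = 5200 and Q* = 4542.
Because the ceiling (3997) lies below the market-clearing price, it is binding.
At P = 3997: Qd = 14942 - 2·3997 = 6948 and Qs = 2·3997 - 5858 = 2136.
Producer surplus without the control is ½ · (5200 - 2929) · 4542 = 5157441.
With the ceiling, producers sell 2136 units at 3997, so PS = ½ · (3997 - 2929) · 2136 = 1140624.
Change in producer surplus = 1140624 - 5157441 = -4016817.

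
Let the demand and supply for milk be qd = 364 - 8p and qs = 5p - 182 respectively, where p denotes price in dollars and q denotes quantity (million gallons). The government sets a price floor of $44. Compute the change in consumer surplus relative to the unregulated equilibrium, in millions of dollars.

-40

Setting quantity demanded equal to quantity supplied, 364 - 8p = 5p - 182, gives p* = 42 and q* = 28.
The floor of 44 is above the equilibrium price 42, so it binds.
At p = 44: qd = 364 - 8·44 = 12 and qs = 5·44 - 182 = 38.
Consumer surplus without the control is ½ · (45.5 - 42) · 28 = 49.
With the floor, consumers buy 12 units at 44, so CS = ½ · (45.5 - 44) · 12 = 9.
Change in consumer surplus = 9 - 49 = -40.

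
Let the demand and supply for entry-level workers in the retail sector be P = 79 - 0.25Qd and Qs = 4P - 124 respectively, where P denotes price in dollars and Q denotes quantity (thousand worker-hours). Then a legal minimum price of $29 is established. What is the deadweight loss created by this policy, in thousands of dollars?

Rearranging demand gives Qd = 316 - 4P. Without the control the market clears where 316 - 4P = 4P - 124, i.e. P* = 55 and Q* = 96.
Since 29 is below P* = 55, the floor does not bind and the free-market outcome prevails.
Since the control does not bind, no trades are prevented and deadweight loss is zero.

0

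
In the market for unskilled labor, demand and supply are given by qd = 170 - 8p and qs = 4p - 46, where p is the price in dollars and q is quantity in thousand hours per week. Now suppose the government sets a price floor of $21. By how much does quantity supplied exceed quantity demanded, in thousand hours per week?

Without the control the market clears where 170 - 8p = 4p - 46, i.e. p* = 18 and q* = 26.
Because the floor (21) lies above the market-clearing price, it is binding.
At p = 21: qd = 170 - 8·21 = 2 and qs = 4·21 - 46 = 38.
Surplus = qs - qd = 38 - 2 = 36.

36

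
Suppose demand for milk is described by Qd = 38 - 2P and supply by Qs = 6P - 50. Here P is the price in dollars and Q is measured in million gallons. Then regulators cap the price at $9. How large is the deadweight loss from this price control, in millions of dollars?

48

In a free market, 38 - 2P = 6P - 50 gives the equilibrium P* = 11, Q* = 16.
Because the ceiling (9) lies below the market-clearing price, it is binding.
At P = 9: Qd = 38 - 2·9 = 20 and Qs = 6·9 - 50 = 4.
Quantity traded falls to 4. At Q = 4 the demand price is (38 - 4)/2 = 17 and the supply price is (50 + 4)/6 = 9.
Deadweight loss = ½ · (17 - 9) · (16 - 4) = ½ · 8 · 12 = 48.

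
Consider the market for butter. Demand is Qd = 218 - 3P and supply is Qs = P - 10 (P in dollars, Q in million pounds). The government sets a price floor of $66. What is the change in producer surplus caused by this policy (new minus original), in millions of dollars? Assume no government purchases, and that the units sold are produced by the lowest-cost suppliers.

-184.5

Without the control the market clears where 218 - 3P = P - 10, i.e. P* = 57 and Q* = 47.
The floor of 66 is above the equilibrium price 57, so it binds.
At P = 66: Qd = 218 - 3·66 = 20 and Qs = 66 - 10 = 56.
Producer surplus without the control is ½ · (57 - 10) · 47 = 1104.5.
With the floor, 20 units are sold at 66. The supply price at Q = 20 is 30, so PS = ½ · [(66 - 10) + (66 - 30)] · 20 = 920.
Change in producer surplus = 920 - 1104.5 = -184.5.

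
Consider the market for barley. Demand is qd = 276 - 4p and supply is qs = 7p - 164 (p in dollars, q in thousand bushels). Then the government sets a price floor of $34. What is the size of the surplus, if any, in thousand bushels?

0

Without the control the market clears where 276 - 4p = 7p - 164, i.e. p* = 40 and q* = 116.
The floor of 34 is below the equilibrium price 40, so it is not binding; the market clears at p* = 40, q* = 116.
Since the control does not bind, there is no surplus.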